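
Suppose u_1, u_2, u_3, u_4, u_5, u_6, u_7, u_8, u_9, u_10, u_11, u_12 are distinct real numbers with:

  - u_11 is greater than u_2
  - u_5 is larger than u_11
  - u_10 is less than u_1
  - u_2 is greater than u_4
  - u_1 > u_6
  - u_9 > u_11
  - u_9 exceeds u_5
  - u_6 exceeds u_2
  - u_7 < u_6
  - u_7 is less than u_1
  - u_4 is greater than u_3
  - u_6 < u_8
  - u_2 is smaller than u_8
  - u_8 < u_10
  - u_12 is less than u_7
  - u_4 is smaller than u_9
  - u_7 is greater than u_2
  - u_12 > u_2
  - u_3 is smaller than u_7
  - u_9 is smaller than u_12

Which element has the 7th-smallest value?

u_12

Chaining the given pairs: u_3 < u_4 < u_2 < u_11 < u_5 < u_9 < u_12 < u_7 < u_6 < u_8 < u_10 < u_1.
Counting 7 from the smallest end gives u_12.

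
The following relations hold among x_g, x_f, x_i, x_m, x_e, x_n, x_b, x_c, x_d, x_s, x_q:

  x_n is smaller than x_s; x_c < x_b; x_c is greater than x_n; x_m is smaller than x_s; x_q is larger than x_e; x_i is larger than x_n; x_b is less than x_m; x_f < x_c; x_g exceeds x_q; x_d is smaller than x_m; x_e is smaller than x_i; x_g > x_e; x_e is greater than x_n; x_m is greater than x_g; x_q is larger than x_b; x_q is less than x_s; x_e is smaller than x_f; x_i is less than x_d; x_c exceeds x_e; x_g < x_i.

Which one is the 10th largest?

x_e

Piecing the relations together gives one ordering: x_n < x_e < x_f < x_c < x_b < x_q < x_g < x_i < x_d < x_m < x_s.
Counting 10 from the largest end gives x_e.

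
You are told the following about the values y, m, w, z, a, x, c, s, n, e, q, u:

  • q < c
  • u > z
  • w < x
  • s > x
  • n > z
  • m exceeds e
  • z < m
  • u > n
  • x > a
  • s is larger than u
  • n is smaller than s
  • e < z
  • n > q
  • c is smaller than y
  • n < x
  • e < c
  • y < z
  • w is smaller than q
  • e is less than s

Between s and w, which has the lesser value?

w

Chaining the given relations: w < q < c < y < z < n < u < s.
So w < s; w is the smaller of the two.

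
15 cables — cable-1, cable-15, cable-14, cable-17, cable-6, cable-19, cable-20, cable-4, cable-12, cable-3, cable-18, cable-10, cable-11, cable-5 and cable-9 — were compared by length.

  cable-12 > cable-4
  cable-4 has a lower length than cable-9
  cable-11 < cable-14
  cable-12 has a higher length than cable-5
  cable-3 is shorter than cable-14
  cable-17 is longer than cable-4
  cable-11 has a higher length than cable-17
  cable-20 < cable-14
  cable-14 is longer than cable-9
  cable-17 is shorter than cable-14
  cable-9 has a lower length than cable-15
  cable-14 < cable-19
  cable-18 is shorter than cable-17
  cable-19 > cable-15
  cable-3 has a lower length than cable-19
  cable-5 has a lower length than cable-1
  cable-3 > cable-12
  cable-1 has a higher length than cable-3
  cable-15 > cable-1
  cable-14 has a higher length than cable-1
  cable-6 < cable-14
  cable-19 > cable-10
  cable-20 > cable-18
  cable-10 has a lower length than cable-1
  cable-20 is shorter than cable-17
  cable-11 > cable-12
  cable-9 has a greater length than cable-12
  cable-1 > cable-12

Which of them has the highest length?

cable-19

cable-18 is not greatest since cable-18 < cable-17; cable-4 is not greatest since cable-4 < cable-9; cable-5 is not greatest since cable-5 < cable-1; cable-20 is not greatest since cable-20 < cable-14; cable-12 is not greatest since cable-12 < cable-3; cable-9 is not greatest since cable-9 < cable-15; cable-10 is not greatest since cable-10 < cable-1; cable-6 is not greatest since cable-6 < cable-14; cable-17 is not greatest since cable-17 < cable-14; cable-3 is not greatest since cable-3 < cable-19; cable-11 is not greatest since cable-11 < cable-14; cable-1 is not greatest since cable-1 < cable-15; cable-14 is not greatest since cable-14 < cable-19; cable-15 is not greatest since cable-15 < cable-19.
Only cable-19 has nothing above it, so cable-19 is the highest length.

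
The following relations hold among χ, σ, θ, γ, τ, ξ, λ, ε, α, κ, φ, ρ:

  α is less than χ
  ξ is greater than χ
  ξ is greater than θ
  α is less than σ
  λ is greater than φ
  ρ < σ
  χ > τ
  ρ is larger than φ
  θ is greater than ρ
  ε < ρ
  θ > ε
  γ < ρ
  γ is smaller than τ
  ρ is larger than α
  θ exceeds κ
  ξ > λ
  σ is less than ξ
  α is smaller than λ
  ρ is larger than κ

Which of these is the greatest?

ξ

Chaining downward from ξ: directly below it, θ, χ, λ, σ; then φ, κ, ε, α, ρ, τ; then γ.
That covers every other element, and nothing is given above ξ, so ξ is the greatest.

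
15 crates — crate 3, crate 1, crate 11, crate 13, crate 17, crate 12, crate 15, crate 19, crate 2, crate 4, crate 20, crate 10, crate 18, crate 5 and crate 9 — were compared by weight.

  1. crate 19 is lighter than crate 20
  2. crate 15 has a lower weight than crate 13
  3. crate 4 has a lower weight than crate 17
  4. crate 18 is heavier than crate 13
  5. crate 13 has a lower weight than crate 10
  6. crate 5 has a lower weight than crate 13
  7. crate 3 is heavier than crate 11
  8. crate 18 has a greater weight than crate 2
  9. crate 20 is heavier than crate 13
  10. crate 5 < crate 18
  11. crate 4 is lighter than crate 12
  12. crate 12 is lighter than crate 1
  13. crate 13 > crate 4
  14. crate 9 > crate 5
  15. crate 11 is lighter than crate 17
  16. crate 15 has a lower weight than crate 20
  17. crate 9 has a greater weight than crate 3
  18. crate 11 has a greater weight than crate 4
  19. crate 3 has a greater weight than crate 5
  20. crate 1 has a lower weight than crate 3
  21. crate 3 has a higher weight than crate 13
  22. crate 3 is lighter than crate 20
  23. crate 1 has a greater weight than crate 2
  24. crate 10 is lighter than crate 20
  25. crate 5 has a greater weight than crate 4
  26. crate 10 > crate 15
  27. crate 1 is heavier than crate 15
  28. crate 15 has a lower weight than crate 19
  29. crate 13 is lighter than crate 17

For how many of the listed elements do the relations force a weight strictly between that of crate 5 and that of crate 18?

1

The relations place crate 5 below crate 18. An element lies strictly between them when it is forced above crate 5 and also forced below crate 18.
Above crate 5: {crate 13, crate 10, crate 17, crate 3, crate 20, crate 9}. Below crate 18: {crate 4, crate 15, crate 2, crate 13}.
Intersection: {crate 13} — 1.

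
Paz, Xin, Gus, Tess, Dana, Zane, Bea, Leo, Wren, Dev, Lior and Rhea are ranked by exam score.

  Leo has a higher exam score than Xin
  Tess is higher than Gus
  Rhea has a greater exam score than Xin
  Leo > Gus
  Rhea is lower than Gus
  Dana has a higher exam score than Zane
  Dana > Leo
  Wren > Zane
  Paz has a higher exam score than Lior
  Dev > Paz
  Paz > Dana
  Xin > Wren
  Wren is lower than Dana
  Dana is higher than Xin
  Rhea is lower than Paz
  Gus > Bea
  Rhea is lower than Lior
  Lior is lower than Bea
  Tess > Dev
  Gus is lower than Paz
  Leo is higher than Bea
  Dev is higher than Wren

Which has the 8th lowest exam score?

Leo

Piecing the relations together gives one ordering: Zane < Wren < Xin < Rhea < Lior < Bea < Gus < Leo < Dana < Paz < Dev < Tess.
The 8th smallest is Leo.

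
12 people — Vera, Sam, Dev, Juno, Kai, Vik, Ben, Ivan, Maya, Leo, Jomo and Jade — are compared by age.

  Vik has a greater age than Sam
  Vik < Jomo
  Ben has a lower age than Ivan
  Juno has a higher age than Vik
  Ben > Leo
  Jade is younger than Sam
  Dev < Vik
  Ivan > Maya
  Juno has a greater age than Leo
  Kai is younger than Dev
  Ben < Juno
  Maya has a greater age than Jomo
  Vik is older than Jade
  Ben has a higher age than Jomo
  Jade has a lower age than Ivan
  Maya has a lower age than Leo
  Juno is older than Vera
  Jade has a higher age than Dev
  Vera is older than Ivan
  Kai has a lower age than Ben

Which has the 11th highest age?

Dev

Chaining the given pairs: Kai < Dev < Jade < Sam < Vik < Jomo < Maya < Leo < Ben < Ivan < Vera < Juno.
Counting 11 from the largest end gives Dev.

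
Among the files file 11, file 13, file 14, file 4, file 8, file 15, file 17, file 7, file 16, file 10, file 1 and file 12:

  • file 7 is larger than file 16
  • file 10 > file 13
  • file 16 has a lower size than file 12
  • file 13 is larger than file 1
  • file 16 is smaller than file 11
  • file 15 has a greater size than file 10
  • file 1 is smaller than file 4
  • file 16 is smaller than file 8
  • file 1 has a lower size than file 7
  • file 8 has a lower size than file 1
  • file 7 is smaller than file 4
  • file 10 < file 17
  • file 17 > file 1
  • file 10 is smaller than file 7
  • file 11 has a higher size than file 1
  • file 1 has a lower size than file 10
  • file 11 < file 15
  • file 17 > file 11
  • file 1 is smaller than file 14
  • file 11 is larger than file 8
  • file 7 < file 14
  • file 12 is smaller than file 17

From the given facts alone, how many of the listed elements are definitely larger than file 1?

8

Directly above file 1: file 13, file 10, file 11, file 7, file 14, file 4, file 17.
One step further: file 15 (8 so far).
No other element is forced above file 1 by the given relations, so the count is 8.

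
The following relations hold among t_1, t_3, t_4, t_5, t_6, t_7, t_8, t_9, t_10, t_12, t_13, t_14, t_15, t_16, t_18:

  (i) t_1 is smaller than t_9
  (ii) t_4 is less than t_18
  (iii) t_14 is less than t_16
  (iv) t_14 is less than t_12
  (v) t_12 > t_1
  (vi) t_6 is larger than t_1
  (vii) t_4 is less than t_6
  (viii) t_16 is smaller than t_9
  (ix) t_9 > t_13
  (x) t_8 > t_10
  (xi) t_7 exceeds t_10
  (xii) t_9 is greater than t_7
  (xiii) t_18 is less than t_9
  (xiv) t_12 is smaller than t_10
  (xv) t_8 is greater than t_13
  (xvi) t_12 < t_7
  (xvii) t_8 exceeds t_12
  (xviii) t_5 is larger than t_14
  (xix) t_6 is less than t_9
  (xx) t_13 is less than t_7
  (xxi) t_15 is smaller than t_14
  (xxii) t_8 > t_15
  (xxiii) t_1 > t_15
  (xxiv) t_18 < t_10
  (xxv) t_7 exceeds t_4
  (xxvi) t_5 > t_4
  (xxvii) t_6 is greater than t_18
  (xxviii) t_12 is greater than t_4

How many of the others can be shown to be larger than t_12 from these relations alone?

Directly above t_12: t_10, t_8, t_7.
One step further: t_9 (4 so far).
No other element is forced above t_12 by the given relations, so the count is 4.

4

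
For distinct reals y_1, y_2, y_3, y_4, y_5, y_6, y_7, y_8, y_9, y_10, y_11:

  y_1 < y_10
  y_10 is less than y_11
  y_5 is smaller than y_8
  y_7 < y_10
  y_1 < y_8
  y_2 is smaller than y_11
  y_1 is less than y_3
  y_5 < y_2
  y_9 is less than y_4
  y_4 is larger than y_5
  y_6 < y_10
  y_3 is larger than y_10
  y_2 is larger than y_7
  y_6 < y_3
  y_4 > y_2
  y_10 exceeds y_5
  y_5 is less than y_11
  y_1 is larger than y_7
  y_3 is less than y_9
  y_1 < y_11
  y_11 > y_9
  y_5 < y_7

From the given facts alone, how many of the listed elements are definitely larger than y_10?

4

The elements the relations force above y_10 are y_3, y_9, y_11, y_4 — no chain reaches any other.
That is 4.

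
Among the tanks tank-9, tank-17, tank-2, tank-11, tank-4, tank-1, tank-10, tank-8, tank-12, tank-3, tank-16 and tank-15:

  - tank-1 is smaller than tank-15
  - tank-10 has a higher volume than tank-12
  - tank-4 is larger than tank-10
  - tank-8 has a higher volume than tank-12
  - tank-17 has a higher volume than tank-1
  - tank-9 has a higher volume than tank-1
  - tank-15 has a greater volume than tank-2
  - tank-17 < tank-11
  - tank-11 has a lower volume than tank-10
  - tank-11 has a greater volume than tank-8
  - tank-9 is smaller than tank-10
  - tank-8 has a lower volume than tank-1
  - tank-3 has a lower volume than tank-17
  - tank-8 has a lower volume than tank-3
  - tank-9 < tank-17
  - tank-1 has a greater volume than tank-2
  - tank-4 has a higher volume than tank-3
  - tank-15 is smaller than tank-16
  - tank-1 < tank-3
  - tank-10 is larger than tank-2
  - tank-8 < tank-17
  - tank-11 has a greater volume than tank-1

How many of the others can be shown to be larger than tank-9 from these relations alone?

From tank-9 the given relations immediately reach tank-17, tank-10.
From those, tank-11, tank-4 — 4 in total.
Nothing else is reachable above tank-9; 4 in all.

4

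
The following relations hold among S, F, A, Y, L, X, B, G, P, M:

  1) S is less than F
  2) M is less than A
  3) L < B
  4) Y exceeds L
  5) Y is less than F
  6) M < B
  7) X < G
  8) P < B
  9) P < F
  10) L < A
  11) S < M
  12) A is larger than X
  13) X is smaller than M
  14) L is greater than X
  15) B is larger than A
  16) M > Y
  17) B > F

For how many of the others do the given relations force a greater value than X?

Directly above X: L, G, M, A.
One step further: Y, B (6 so far).
One step further: F (7 so far).
Nothing else is reachable above X; 7 in all.

7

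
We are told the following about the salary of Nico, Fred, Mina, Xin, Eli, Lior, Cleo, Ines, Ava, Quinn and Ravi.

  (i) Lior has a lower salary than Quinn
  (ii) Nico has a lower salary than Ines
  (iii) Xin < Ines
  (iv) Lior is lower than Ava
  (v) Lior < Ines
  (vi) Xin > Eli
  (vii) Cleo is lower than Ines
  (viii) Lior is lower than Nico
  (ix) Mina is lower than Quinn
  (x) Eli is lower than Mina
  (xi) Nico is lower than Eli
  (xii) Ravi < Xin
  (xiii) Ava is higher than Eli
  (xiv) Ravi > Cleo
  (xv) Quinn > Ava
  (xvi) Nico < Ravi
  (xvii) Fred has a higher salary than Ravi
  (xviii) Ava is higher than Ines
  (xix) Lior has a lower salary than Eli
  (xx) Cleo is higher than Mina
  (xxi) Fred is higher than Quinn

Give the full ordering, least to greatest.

Lior < Nico < Eli < Mina < Cleo < Ravi < Xin < Ines < Ava < Quinn < Fred

The consecutive links are each given: Lior < Nico; Nico < Eli; Eli < Mina; Mina < Cleo; Cleo < Ravi; Ravi < Xin; Xin < Ines; Ines < Ava; Ava < Quinn; Quinn < Fred.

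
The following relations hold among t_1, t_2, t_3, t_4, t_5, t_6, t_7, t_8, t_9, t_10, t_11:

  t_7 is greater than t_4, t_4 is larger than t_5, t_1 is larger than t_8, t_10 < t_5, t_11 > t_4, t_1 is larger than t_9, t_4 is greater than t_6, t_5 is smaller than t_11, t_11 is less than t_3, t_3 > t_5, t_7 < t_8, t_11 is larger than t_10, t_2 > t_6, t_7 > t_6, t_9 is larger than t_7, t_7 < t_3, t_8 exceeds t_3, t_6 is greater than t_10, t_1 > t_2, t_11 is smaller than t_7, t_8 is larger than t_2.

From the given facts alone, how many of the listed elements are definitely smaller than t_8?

8

From t_8 the given relations immediately reach t_2, t_7, t_3.
From those, t_6, t_5, t_4, t_11 — 7 in total.
From those, t_10 — 8 in total.
Nothing else is reachable below t_8; 8 in all.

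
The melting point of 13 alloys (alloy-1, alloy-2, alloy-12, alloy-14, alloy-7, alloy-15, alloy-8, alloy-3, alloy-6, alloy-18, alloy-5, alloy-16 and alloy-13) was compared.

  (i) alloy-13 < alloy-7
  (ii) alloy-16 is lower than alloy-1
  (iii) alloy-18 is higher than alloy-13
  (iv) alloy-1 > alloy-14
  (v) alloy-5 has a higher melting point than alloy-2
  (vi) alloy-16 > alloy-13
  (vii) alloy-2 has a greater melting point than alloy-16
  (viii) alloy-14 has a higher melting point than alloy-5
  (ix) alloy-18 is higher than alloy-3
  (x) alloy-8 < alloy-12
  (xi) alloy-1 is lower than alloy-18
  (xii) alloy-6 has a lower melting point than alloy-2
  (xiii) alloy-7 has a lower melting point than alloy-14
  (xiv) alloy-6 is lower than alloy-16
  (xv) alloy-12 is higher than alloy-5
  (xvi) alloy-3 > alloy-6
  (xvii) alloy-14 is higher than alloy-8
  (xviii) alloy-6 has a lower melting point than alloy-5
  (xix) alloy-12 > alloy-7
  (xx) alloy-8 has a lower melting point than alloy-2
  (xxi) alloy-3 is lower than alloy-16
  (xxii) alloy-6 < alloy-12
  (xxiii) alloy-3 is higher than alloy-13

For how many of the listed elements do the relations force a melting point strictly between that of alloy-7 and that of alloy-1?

The relations place alloy-7 below alloy-1. An element lies strictly between them when it is forced above alloy-7 and also forced below alloy-1.
Above alloy-7: {alloy-14, alloy-12, alloy-18}. Below alloy-1: {alloy-8, alloy-13, alloy-6, alloy-3, alloy-16, alloy-2, alloy-5, alloy-14}.
Intersection: {alloy-14} — 1.

1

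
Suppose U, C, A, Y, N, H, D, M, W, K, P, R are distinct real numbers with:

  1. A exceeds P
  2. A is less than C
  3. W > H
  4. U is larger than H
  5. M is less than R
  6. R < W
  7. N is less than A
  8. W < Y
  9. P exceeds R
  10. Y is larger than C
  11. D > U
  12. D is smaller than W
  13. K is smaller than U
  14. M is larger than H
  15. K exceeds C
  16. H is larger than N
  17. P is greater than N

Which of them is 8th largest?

P

Piecing the relations together gives one ordering: N < H < M < R < P < A < C < K < U < D < W < Y.
The 8th largest is P.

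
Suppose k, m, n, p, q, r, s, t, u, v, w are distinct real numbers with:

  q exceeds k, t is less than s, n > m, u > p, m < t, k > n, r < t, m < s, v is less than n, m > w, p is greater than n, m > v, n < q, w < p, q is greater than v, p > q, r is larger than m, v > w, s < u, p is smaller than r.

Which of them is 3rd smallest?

Chaining the given pairs: w < v < m < n < k < q < p < r < t < s < u.
The 3rd smallest is m.

m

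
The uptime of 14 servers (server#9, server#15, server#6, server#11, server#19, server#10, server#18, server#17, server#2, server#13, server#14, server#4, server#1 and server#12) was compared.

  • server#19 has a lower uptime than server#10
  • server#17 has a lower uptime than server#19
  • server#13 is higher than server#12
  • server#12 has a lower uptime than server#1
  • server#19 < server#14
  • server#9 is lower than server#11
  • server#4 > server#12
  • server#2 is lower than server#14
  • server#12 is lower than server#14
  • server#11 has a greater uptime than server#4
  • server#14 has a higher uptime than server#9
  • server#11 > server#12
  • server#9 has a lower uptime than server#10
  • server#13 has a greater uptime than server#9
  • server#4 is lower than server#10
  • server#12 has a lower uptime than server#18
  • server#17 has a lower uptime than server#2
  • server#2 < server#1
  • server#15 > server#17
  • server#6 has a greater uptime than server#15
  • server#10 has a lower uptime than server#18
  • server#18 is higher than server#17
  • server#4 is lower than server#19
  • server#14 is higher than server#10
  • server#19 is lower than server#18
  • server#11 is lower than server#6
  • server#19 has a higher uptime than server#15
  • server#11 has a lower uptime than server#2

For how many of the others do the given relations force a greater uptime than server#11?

4

Directly above server#11: server#2, server#6.
One step further: server#1, server#14 (4 so far).
Nothing else is reachable above server#11; 4 in all.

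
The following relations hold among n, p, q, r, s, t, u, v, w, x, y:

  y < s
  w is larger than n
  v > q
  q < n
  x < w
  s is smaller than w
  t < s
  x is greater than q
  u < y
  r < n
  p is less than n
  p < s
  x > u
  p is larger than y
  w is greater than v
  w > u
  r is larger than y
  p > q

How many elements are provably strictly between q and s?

The relations place q below s. An element lies strictly between them when it is forced above q and also forced below s.
Above q: {x, p, n, v, w}. Below s: {u, y, t, p}.
Intersection: {p} — 1.

1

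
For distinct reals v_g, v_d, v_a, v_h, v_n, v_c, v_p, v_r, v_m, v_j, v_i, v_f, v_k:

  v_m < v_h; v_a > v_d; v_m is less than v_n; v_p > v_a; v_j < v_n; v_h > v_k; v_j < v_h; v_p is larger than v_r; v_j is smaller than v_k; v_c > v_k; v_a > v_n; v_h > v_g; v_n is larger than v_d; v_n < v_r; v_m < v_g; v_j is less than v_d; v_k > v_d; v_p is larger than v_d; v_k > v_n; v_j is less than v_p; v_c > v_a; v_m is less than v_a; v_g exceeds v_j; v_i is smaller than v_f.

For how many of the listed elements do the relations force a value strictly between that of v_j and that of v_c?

Chaining upward from v_j reaches: v_g, v_d, v_n, v_a, v_k, v_r, v_p, v_h.
Chaining downward from v_c reaches: v_m, v_d, v_n, v_a, v_k.
Strictly between v_j and v_c are those in both lists: v_d, v_n, v_a, v_k — 4 elements.

4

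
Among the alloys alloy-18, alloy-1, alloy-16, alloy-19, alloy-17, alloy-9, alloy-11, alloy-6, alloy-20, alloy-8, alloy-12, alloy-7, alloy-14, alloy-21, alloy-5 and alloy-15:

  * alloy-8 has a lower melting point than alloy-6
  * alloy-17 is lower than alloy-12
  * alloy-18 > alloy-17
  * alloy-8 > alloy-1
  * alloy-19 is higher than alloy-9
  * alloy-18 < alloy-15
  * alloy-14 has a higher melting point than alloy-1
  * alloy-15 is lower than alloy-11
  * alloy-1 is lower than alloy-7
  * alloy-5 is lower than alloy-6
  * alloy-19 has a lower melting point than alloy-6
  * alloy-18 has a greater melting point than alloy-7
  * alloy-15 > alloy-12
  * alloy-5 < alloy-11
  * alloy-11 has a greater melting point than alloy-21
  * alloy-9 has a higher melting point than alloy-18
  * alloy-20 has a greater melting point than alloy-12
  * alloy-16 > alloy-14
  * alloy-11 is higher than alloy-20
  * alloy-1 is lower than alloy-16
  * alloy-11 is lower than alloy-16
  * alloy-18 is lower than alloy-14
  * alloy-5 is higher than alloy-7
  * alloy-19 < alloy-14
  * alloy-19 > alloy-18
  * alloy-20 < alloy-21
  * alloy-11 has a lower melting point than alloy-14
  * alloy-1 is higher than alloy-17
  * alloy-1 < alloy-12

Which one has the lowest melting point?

alloy-17

Chaining upward from alloy-17: directly above it, alloy-1, alloy-12, alloy-18; then alloy-20, alloy-8, alloy-7, alloy-9, alloy-19, alloy-15, alloy-14, alloy-16; then alloy-5, alloy-6, alloy-21, alloy-11.
That covers every other element, and nothing is given below alloy-17, so alloy-17 is the lowest melting point.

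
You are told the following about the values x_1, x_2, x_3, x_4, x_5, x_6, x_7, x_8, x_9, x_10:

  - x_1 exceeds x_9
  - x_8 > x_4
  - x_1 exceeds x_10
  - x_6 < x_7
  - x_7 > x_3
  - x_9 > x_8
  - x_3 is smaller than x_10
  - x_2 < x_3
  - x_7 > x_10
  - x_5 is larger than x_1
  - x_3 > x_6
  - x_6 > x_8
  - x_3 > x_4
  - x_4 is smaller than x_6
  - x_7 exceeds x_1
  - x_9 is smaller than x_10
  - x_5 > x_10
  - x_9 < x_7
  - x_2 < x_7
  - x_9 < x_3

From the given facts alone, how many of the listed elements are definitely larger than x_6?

From x_6 the given relations immediately reach x_3, x_7.
From those, x_10 — 3 in total.
From those, x_1, x_5 — 5 in total.
No other element is forced above x_6 by the given relations, so the count is 5.

5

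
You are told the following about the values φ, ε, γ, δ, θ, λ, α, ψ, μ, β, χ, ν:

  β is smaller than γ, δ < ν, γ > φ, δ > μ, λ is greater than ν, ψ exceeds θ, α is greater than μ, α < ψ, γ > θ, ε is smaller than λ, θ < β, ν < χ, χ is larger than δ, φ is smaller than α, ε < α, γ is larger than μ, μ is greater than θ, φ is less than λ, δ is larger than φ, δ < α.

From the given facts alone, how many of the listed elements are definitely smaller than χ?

From χ the given relations immediately reach δ, ν.
From those, φ, μ — 4 in total.
From those, θ — 5 in total.
Nothing else is reachable below χ; 5 in all.

5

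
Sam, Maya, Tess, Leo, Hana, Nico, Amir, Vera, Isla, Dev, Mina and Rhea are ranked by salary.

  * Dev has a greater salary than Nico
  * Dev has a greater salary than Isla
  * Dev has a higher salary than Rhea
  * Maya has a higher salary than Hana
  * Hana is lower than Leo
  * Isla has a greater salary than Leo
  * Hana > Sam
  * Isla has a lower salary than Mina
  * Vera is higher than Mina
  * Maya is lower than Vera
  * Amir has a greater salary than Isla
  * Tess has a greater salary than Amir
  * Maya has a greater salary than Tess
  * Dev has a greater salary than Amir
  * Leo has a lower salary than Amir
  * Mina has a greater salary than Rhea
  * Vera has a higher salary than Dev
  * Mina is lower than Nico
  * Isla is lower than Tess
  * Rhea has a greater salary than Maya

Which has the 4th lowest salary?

Chaining the given pairs: Sam < Hana < Leo < Isla < Amir < Tess < Maya < Rhea < Mina < Nico < Dev < Vera.
Counting 4 from the smallest end gives Isla.

Isla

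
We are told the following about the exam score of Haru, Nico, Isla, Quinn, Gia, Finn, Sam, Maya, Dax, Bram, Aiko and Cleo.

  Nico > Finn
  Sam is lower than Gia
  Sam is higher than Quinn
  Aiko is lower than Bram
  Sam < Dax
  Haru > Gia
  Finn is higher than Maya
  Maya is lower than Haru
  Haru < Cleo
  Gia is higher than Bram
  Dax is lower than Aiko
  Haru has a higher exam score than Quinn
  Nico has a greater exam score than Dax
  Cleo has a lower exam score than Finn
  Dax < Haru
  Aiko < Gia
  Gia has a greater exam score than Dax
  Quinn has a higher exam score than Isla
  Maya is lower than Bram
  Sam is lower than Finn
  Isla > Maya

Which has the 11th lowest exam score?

Finn

Piecing the relations together gives one ordering: Maya < Isla < Quinn < Sam < Dax < Aiko < Bram < Gia < Haru < Cleo < Finn < Nico.
Counting 11 from the smallest end gives Finn.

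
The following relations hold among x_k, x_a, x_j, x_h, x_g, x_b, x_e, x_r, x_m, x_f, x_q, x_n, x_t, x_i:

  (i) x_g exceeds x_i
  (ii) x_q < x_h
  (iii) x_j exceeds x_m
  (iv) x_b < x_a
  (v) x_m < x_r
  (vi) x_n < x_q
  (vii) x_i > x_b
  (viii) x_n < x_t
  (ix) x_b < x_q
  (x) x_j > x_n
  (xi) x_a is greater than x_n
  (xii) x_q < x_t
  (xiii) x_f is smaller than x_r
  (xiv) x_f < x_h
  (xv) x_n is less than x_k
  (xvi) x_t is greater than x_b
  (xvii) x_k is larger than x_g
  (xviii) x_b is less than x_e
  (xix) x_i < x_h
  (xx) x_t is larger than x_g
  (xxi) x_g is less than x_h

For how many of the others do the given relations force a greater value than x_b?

The elements the relations force above x_b are x_i, x_e, x_a, x_g, x_q, x_k, x_h, x_t — no chain reaches any other.
That is 8.

8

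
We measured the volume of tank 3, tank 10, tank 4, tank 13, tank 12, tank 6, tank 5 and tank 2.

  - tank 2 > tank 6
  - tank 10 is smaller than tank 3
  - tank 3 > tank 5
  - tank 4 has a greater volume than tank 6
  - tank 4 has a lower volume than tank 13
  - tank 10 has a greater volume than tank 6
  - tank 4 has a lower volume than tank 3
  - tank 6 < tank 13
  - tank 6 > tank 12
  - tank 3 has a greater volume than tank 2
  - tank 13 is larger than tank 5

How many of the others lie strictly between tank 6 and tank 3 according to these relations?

3

The relations place tank 6 below tank 3. An element lies strictly between them when it is forced above tank 6 and also forced below tank 3.
Above tank 6: {tank 4, tank 10, tank 2, tank 13}. Below tank 3: {tank 5, tank 12, tank 4, tank 10, tank 2}.
Intersection: {tank 4, tank 10, tank 2} — 3.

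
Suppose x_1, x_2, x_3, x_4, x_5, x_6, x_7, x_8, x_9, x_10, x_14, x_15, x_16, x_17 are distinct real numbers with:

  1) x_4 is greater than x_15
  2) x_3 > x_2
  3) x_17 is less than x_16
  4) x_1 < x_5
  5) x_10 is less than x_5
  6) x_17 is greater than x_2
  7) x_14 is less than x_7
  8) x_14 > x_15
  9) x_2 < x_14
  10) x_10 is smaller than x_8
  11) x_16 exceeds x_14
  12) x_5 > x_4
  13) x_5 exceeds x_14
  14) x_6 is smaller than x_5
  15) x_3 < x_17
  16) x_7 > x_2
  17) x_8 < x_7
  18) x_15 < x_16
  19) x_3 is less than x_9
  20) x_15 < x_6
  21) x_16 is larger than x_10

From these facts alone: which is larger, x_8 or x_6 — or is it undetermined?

Following every chain through x_6: above x_6 we get x_5; below x_6 we get x_15.
x_8 is not reached, and no chain runs the other way from x_8 to x_6.
So the given relations leave the order of x_6 and x_8 undetermined.

undetermined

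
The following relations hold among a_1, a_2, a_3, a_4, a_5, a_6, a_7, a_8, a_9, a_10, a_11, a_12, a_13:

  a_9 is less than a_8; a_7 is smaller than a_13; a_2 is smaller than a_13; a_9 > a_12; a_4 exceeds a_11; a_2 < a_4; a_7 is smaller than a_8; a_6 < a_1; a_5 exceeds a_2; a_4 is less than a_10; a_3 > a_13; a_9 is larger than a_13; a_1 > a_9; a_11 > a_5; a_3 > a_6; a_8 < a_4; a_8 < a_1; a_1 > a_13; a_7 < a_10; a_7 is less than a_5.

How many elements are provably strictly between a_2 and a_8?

The relations place a_2 below a_8. An element lies strictly between them when it is forced above a_2 and also forced below a_8.
Above a_2: {a_13, a_9, a_5, a_11, a_4, a_10, a_1, a_3}. Below a_8: {a_12, a_7, a_13, a_9}.
Intersection: {a_13, a_9} — 2.

2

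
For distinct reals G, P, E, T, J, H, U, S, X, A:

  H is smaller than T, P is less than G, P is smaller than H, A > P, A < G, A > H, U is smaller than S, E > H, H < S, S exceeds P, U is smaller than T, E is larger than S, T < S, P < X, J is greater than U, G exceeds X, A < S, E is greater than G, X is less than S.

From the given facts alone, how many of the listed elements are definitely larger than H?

Directly above H: A, T, S, E.
One step further: G (5 so far).
No other element is forced above H by the given relations, so the count is 5.

5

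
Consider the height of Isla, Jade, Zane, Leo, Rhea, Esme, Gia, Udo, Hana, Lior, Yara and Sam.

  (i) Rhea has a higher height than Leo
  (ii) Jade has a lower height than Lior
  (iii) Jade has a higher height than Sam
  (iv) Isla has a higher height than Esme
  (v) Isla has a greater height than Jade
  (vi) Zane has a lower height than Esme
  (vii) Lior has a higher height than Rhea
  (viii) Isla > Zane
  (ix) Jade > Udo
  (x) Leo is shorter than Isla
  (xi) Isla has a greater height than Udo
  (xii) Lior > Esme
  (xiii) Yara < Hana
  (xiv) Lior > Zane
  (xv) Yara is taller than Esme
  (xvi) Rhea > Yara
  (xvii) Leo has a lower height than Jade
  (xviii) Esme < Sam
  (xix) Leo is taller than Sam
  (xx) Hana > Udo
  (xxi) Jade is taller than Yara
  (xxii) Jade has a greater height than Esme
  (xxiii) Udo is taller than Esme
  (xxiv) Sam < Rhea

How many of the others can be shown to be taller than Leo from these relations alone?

4

Directly above Leo: Rhea, Jade, Isla.
One step further: Lior (4 so far).
No other element is forced above Leo by the given relations, so the count is 4.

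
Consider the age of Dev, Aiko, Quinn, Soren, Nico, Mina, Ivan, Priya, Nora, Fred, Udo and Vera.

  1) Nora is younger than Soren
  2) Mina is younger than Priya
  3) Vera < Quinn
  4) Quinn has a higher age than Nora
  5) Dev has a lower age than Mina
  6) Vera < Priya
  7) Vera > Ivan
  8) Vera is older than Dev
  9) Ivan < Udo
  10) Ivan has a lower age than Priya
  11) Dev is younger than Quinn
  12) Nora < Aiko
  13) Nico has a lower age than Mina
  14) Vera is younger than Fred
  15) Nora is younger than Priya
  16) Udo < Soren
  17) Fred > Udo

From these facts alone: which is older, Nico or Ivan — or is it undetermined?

undetermined

Following every chain through Ivan: above Ivan we get Udo, Vera, Soren, Fred, Quinn, Priya.
Nico is not reached, and no chain runs the other way from Nico to Ivan.
So the given relations leave the order of Ivan and Nico undetermined.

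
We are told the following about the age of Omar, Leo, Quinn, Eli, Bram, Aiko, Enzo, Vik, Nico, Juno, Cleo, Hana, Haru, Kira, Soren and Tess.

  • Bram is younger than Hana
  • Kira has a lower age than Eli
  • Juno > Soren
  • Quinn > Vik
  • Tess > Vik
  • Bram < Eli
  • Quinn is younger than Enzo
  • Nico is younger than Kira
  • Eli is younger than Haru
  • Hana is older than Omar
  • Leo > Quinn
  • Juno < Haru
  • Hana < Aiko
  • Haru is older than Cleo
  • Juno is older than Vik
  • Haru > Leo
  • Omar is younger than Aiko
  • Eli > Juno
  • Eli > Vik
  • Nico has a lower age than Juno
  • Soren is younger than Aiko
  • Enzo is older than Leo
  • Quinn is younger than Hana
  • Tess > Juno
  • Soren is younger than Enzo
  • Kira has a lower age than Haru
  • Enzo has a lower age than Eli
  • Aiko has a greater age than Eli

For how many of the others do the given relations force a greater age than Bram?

4

The elements the relations force above Bram are Eli, Hana, Aiko, Haru — no chain reaches any other.
That is 4.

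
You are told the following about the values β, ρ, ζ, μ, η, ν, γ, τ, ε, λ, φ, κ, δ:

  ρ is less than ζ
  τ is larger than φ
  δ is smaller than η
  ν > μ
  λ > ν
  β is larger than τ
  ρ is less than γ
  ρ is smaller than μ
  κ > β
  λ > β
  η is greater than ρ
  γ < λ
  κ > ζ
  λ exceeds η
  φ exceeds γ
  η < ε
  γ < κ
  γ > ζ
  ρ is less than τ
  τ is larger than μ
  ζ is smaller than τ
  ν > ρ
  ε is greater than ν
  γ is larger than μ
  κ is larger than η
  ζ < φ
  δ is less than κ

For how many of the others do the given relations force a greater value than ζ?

The elements the relations force above ζ are γ, φ, τ, β, λ, κ — no chain reaches any other.
That is 6.

6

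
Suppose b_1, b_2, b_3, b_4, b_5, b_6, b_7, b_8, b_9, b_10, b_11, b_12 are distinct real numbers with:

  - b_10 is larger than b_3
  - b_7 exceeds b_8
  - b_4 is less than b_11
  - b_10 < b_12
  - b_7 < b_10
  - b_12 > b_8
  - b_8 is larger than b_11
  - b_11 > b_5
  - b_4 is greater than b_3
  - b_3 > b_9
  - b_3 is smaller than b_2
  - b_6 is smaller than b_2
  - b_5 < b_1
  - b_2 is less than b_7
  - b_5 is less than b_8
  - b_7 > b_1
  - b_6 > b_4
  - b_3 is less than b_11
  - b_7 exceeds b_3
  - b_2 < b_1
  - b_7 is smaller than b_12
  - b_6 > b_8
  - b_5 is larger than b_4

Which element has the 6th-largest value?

b_6

Chaining the given pairs: b_9 < b_3 < b_4 < b_5 < b_11 < b_8 < b_6 < b_2 < b_1 < b_7 < b_10 < b_12.
Counting 6 from the largest end gives b_6.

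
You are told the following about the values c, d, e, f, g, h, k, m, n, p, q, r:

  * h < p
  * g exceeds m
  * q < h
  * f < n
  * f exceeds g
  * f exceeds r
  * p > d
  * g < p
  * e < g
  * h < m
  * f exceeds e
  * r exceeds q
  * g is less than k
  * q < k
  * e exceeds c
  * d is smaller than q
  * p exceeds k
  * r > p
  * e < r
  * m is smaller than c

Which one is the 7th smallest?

g

Piecing the relations together gives one ordering: d < q < h < m < c < e < g < k < p < r < f < n.
The 7th smallest is g.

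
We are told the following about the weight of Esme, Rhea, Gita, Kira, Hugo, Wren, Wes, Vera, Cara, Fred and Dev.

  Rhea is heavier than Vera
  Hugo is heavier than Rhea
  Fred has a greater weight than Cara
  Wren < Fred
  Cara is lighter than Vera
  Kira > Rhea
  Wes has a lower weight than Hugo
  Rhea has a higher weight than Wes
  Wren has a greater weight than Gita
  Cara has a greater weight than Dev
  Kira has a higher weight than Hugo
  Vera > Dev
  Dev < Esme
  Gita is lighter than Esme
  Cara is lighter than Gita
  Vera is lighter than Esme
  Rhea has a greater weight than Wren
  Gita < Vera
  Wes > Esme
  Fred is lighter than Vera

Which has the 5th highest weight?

Esme

Chaining the given pairs: Dev < Cara < Gita < Wren < Fred < Vera < Esme < Wes < Rhea < Hugo < Kira.
Counting 5 from the largest end gives Esme.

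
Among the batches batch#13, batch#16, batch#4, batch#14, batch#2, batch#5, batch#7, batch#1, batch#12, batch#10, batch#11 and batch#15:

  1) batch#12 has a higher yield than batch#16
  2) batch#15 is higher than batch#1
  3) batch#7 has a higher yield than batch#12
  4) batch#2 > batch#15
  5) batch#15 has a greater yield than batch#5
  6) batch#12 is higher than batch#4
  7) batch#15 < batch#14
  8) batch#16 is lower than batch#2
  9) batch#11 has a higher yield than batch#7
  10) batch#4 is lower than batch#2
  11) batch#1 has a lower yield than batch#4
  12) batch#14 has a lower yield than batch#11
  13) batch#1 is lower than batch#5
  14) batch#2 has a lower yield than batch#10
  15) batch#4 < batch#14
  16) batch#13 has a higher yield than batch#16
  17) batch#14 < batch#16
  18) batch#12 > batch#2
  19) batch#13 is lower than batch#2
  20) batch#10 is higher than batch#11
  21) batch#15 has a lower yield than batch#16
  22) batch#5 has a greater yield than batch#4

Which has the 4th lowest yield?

Piecing the relations together gives one ordering: batch#1 < batch#4 < batch#5 < batch#15 < batch#14 < batch#16 < batch#13 < batch#2 < batch#12 < batch#7 < batch#11 < batch#10.
Counting 4 from the smallest end gives batch#15.

batch#15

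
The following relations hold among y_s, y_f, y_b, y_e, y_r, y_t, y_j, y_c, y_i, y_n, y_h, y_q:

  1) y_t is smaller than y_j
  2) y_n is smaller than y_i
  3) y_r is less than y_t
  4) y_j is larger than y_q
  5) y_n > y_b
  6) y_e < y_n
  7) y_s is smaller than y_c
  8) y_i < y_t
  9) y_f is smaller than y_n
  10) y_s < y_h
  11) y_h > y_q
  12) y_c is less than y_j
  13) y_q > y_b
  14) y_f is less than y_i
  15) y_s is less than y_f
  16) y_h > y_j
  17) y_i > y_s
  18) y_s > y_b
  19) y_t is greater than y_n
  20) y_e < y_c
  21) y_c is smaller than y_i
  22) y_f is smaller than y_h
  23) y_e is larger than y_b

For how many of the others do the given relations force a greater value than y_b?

The elements the relations force above y_b are y_e, y_s, y_f, y_c, y_n, y_i, y_t, y_q, y_j, y_h — no chain reaches any other.
That is 10.

10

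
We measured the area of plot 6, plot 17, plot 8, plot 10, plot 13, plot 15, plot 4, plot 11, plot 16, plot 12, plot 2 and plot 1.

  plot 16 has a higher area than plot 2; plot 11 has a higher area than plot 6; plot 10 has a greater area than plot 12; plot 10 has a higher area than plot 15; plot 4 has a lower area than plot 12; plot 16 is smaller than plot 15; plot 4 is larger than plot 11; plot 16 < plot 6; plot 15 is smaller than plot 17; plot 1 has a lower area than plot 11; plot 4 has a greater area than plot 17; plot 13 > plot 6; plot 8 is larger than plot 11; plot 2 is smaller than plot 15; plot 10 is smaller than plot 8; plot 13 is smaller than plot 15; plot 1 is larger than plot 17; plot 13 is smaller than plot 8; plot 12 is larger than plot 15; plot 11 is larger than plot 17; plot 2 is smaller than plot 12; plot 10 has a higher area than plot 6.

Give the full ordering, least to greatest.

plot 2 < plot 16 < plot 6 < plot 13 < plot 15 < plot 17 < plot 1 < plot 11 < plot 4 < plot 12 < plot 10 < plot 8

Nothing is placed below plot 2, so it is least; from there plot 2 < plot 16; plot 16 < plot 6; plot 6 < plot 13; plot 13 < plot 15; plot 15 < plot 17; plot 17 < plot 1; plot 1 < plot 11; plot 11 < plot 4; plot 4 < plot 12; plot 12 < plot 10; plot 10 < plot 8, each given directly.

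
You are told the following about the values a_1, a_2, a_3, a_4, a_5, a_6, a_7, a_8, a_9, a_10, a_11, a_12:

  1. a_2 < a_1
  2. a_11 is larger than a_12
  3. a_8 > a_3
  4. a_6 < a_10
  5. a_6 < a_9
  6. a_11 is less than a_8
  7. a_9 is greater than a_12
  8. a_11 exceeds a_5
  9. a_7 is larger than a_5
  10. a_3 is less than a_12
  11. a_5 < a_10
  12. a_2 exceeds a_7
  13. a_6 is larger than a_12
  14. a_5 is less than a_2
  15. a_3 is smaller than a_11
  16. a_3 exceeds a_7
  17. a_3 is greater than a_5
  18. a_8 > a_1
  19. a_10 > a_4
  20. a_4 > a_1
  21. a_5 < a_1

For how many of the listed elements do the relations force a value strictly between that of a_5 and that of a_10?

7

The relations place a_5 below a_10. An element lies strictly between them when it is forced above a_5 and also forced below a_10.
Above a_5: {a_7, a_3, a_12, a_2, a_1, a_4, a_6, a_11, a_8, a_9}. Below a_10: {a_7, a_3, a_12, a_2, a_1, a_4, a_6}.
Intersection: {a_7, a_3, a_12, a_2, a_1, a_4, a_6} — 7.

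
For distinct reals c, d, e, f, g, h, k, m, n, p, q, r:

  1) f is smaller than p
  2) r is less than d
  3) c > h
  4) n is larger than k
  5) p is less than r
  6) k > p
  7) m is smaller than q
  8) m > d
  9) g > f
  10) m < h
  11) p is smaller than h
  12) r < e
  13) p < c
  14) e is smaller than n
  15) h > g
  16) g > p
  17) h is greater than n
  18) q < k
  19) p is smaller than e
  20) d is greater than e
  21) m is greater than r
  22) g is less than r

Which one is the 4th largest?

The consecutive relations fix a unique order: f < p < g < r < e < d < m < q < k < n < h < c.
Counting 4 from the largest end gives k.

k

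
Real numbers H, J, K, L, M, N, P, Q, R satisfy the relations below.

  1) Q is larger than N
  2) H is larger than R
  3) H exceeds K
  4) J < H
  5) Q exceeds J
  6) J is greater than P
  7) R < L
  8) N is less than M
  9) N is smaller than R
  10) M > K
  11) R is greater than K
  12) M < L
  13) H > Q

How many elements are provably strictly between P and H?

The relations place P below H. An element lies strictly between them when it is forced above P and also forced below H.
Above P: {J, Q}. Below H: {K, N, J, R, Q}.
Intersection: {J, Q} — 2.

2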